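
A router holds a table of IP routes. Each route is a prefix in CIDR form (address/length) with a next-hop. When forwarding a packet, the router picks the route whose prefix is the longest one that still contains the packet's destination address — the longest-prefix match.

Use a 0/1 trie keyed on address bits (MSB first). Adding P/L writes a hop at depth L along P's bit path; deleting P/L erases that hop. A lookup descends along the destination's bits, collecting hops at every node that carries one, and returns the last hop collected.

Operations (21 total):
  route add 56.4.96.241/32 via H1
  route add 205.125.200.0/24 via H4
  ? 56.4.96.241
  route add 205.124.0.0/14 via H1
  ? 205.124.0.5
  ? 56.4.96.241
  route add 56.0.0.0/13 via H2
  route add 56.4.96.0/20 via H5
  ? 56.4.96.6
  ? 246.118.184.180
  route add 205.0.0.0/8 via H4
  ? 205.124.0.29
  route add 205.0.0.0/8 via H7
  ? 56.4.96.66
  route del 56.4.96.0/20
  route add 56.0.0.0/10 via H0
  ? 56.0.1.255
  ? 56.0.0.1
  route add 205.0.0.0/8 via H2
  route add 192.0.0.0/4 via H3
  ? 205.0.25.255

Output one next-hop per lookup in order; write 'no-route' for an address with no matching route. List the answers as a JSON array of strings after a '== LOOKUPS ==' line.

Trace:
  + 56.4.96.241/32 (H1) depth=32
  + 205.125.200.0/24 (H4) depth=24
  Q 56.4.96.241: descend 00111000000001000110000011110001 ; hops seen [H1] ; pick H1
  + 205.124.0.0/14 (H1) depth=14
  Q 205.124.0.5: descend 110011010111110 ; hops seen [H1] ; pick H1
  Q 56.4.96.241: descend 00111000000001000110000011110001 ; hops seen [H1] ; pick H1
  + 56.0.0.0/13 (H2) depth=13
  + 56.4.96.0/20 (H5) depth=20
  Q 56.4.96.6: descend 001110000000010001100000 ; hops seen [H2,H5] ; pick H5
  Q 246.118.184.180: descend 11 ; hops seen [∅] ; pick no-route
  + 205.0.0.0/8 (H4) depth=8
  Q 205.124.0.29: descend 110011010111110 ; hops seen [H4,H1] ; pick H1
  + 205.0.0.0/8 (H7) depth=8
  Q 56.4.96.66: descend 001110000000010001100000 ; hops seen [H2,H5] ; pick H5
  del 56.4.96.0/20 (clear depth 20)
  + 56.0.0.0/10 (H0) depth=10
  Q 56.0.1.255: descend 0011100000000 ; hops seen [H0,H2] ; pick H2
  Q 56.0.0.1: descend 0011100000000 ; hops seen [H0,H2] ; pick H2
  + 205.0.0.0/8 (H2) depth=8
  + 192.0.0.0/4 (H3) depth=4
  Q 205.0.25.255: descend 110011010 ; hops seen [H3,H2] ; pick H2

== LOOKUPS ==
["H1","H1","H1","H5","no-route","H1","H5","H2","H2","H2"]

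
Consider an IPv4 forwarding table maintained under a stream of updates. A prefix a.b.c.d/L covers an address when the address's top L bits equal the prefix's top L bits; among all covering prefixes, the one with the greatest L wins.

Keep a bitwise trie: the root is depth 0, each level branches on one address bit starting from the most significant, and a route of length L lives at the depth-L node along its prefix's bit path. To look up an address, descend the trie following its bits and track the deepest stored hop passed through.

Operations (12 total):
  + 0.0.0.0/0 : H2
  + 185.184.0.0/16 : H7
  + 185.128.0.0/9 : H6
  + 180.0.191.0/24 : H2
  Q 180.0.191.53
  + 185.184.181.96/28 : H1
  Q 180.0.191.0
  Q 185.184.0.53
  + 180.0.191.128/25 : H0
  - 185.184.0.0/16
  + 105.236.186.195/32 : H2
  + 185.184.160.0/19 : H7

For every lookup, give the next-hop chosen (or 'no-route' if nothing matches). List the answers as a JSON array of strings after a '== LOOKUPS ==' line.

Apply in order:
  + 0.0.0.0/0 (H2) depth=0
  + 185.184.0.0/16 (H7) depth=16
  + 185.128.0.0/9 (H6) depth=9
  + 180.0.191.0/24 (H2) depth=24
  ? 180.0.191.53  path d0:H2→d1:-→d2:-→d3:-→d4:-→d5:-→d6:-→d7:-→d8:-→d9:-→d10:-→d11:-→d12:-→d13:-→d14:-→d15:-→d16:-→d17:-→d18:-→d19:-→d20:-→d21:-→d22:-→d23:-→d24:H2  best=H2
  + 185.184.181.96/28 (H1) depth=28
  ? 180.0.191.0  path d0:H2→d1:-→d2:-→d3:-→d4:-→d5:-→d6:-→d7:-→d8:-→d9:-→d10:-→d11:-→d12:-→d13:-→d14:-→d15:-→d16:-→d17:-→d18:-→d19:-→d20:-→d21:-→d22:-→d23:-→d24:H2  best=H2
  ? 185.184.0.53  path d0:H2→d1:-→d2:-→d3:-→d4:-→d5:-→d6:-→d7:-→d8:-→d9:H6→d10:-→d11:-→d12:-→d13:-→d14:-→d15:-→d16:H7  best=H7
  + 180.0.191.128/25 (H0) depth=25
  del 185.184.0.0/16 (clear depth 16)
  + 105.236.186.195/32 (H2) depth=32
  + 185.184.160.0/19 (H7) depth=19

== LOOKUPS ==
["H2","H2","H7"]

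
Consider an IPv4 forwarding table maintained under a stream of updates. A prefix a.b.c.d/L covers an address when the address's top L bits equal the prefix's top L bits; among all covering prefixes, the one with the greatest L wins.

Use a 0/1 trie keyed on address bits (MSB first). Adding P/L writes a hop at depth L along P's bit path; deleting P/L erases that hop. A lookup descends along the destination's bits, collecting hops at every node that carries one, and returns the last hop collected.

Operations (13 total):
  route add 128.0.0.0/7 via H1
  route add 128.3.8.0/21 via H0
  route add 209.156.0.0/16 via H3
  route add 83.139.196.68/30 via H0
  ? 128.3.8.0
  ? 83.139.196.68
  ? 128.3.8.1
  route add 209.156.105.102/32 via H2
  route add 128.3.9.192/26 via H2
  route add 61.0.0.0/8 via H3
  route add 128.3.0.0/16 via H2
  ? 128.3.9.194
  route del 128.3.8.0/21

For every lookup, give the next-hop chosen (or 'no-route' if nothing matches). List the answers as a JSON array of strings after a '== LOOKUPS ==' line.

Trace:
  add 128.0.0.0/7 -> H1 at depth 7
  add 128.3.8.0/21 -> H0 at depth 21
  add 209.156.0.0/16 -> H3 at depth 16
  add 83.139.196.68/30 -> H0 at depth 30
  lookup 128.3.8.0: bits 100000000000001100001 walk d0:-→d1:-→d2:-→d3:-→d4:-→d5:-→d6:-→d7:H1→d8:-→d9:-→d10:-→d11:-→d12:-→d13:-→d14:-→d15:-→d16:-→d17:-→d18:-→d19:-→d20:-→d21:H0 -> H0
  lookup 83.139.196.68: bits 010100111000101111000100010001 walk d0:-→d1:-→d2:-→d3:-→d4:-→d5:-→d6:-→d7:-→d8:-→d9:-→d10:-→d11:-→d12:-→d13:-→d14:-→d15:-→d16:-→d17:-→d18:-→d19:-→d20:-→d21:-→d22:-→d23:-→d24:-→d25:-→d26:-→d27:-→d28:-→d29:-→d30:H0 -> H0
  lookup 128.3.8.1: bits 100000000000001100001 walk d0:-→d1:-→d2:-→d3:-→d4:-→d5:-→d6:-→d7:H1→d8:-→d9:-→d10:-→d11:-→d12:-→d13:-→d14:-→d15:-→d16:-→d17:-→d18:-→d19:-→d20:-→d21:H0 -> H0
  add 209.156.105.102/32 -> H2 at depth 32
  add 128.3.9.192/26 -> H2 at depth 26
  add 61.0.0.0/8 -> H3 at depth 8
  add 128.3.0.0/16 -> H2 at depth 16
  lookup 128.3.9.194: bits 10000000000000110000100111 walk d0:-→d1:-→d2:-→d3:-→d4:-→d5:-→d6:-→d7:H1→d8:-→d9:-→d10:-→d11:-→d12:-→d13:-→d14:-→d15:-→d16:H2→d17:-→d18:-→d19:-→d20:-→d21:H0→d22:-→d23:-→d24:-→d25:-→d26:H2 -> H2
  del 128.3.8.0/21 (clear depth 21)

== LOOKUPS ==
["H0","H0","H0","H2"]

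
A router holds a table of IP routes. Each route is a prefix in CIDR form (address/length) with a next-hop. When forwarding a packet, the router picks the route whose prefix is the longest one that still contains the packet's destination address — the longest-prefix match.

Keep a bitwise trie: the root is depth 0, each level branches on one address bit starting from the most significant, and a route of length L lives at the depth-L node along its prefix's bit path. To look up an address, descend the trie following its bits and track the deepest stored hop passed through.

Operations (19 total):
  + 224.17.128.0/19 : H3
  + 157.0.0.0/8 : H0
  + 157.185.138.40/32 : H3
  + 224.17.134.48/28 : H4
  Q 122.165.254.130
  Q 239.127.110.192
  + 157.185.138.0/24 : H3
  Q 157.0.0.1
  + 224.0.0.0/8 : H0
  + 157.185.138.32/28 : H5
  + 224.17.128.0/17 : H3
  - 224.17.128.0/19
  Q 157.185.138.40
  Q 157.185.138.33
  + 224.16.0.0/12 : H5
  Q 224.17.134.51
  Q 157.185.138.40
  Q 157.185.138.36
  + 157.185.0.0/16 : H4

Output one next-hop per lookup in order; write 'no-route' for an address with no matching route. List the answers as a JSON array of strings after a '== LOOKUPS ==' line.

Trace:
  add 224.17.128.0/19 -> H3 at depth 19
  add 157.0.0.0/8 -> H0 at depth 8
  add 157.185.138.40/32 -> H3 at depth 32
  add 224.17.134.48/28 -> H4 at depth 28
  Q 122.165.254.130: descend ε ; hops seen [∅] ; pick no-route
  Q 239.127.110.192: descend 1110 ; hops seen [∅] ; pick no-route
  add 157.185.138.0/24 -> H3 at depth 24
  Q 157.0.0.1: descend 10011101 ; hops seen [H0] ; pick H0
  add 224.0.0.0/8 -> H0 at depth 8
  add 157.185.138.32/28 -> H5 at depth 28
  add 224.17.128.0/17 -> H3 at depth 17
  - 224.17.128.0/19 clear@19
  Q 157.185.138.40: descend 10011101101110011000101000101000 ; hops seen [H0,H3,H5,H3] ; pick H3
  Q 157.185.138.33: descend 1001110110111001100010100010 ; hops seen [H0,H3,H5] ; pick H5
  add 224.16.0.0/12 -> H5 at depth 12
  Q 224.17.134.51: descend 1110000000010001100001100011 ; hops seen [H0,H5,H3,H4] ; pick H4
  Q 157.185.138.40: descend 10011101101110011000101000101000 ; hops seen [H0,H3,H5,H3] ; pick H3
  Q 157.185.138.36: descend 1001110110111001100010100010 ; hops seen [H0,H3,H5] ; pick H5
  add 157.185.0.0/16 -> H4 at depth 16

== LOOKUPS ==
["no-route","no-route","H0","H3","H5","H4","H3","H5"]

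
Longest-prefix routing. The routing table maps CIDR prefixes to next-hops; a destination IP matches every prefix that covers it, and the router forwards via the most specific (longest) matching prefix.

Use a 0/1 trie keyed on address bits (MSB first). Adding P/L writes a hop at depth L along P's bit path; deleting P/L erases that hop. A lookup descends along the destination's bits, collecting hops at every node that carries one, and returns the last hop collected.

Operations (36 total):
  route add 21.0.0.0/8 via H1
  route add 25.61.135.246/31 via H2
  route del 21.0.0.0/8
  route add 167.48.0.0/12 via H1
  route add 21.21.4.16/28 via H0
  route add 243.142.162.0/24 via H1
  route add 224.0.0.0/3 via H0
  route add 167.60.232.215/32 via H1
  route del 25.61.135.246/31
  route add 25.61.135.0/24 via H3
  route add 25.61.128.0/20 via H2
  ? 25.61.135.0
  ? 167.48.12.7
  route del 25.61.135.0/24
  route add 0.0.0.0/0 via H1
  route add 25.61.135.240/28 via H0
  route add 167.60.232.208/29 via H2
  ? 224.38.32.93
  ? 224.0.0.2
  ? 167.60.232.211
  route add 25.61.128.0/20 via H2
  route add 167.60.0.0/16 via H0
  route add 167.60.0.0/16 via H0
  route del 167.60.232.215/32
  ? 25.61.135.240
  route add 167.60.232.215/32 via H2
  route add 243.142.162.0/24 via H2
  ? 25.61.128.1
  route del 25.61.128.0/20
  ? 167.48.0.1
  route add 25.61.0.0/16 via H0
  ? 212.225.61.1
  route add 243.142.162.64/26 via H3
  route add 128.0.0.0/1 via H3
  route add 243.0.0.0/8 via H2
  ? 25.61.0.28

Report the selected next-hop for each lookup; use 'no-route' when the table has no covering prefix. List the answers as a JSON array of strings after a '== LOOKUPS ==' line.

Apply in order:
  + 21.0.0.0/8 (H1) depth=8
  + 25.61.135.246/31 (H2) depth=31
  - 21.0.0.0/8 clear@8
  + 167.48.0.0/12 (H1) depth=12
  + 21.21.4.16/28 (H0) depth=28
  + 243.142.162.0/24 (H1) depth=24
  + 224.0.0.0/3 (H0) depth=3
  + 167.60.232.215/32 (H1) depth=32
  - 25.61.135.246/31 clear@31
  + 25.61.135.0/24 (H3) depth=24
  + 25.61.128.0/20 (H2) depth=20
  ? 25.61.135.0  path d0:-→d1:-→d2:-→d3:-→d4:-→d5:-→d6:-→d7:-→d8:-→d9:-→d10:-→d11:-→d12:-→d13:-→d14:-→d15:-→d16:-→d17:-→d18:-→d19:-→d20:H2→d21:-→d22:-→d23:-→d24:H3  best=H3
  ? 167.48.12.7  path d0:-→d1:-→d2:-→d3:-→d4:-→d5:-→d6:-→d7:-→d8:-→d9:-→d10:-→d11:-→d12:H1  best=H1
  - 25.61.135.0/24 clear@24
  + 0.0.0.0/0 (H1) depth=0
  + 25.61.135.240/28 (H0) depth=28
  + 167.60.232.208/29 (H2) depth=29
  ? 224.38.32.93  path d0:H1→d1:-→d2:-→d3:H0  best=H0
  ? 224.0.0.2  path d0:H1→d1:-→d2:-→d3:H0  best=H0
  ? 167.60.232.211  path d0:H1→d1:-→d2:-→d3:-→d4:-→d5:-→d6:-→d7:-→d8:-→d9:-→d10:-→d11:-→d12:H1→d13:-→d14:-→d15:-→d16:-→d17:-→d18:-→d19:-→d20:-→d21:-→d22:-→d23:-→d24:-→d25:-→d26:-→d27:-→d28:-→d29:H2  best=H2
  + 25.61.128.0/20 (H2) depth=20
  + 167.60.0.0/16 (H0) depth=16
  + 167.60.0.0/16 (H0) depth=16
  - 167.60.232.215/32 clear@32
  ? 25.61.135.240  path d0:H1→d1:-→d2:-→d3:-→d4:-→d5:-→d6:-→d7:-→d8:-→d9:-→d10:-→d11:-→d12:-→d13:-→d14:-→d15:-→d16:-→d17:-→d18:-→d19:-→d20:H2→d21:-→d22:-→d23:-→d24:-→d25:-→d26:-→d27:-→d28:H0→d29:-  best=H0
  + 167.60.232.215/32 (H2) depth=32
  + 243.142.162.0/24 (H2) depth=24
  ? 25.61.128.1  path d0:H1→d1:-→d2:-→d3:-→d4:-→d5:-→d6:-→d7:-→d8:-→d9:-→d10:-→d11:-→d12:-→d13:-→d14:-→d15:-→d16:-→d17:-→d18:-→d19:-→d20:H2→d21:-  best=H2
  - 25.61.128.0/20 clear@20
  ? 167.48.0.1  path d0:H1→d1:-→d2:-→d3:-→d4:-→d5:-→d6:-→d7:-→d8:-→d9:-→d10:-→d11:-→d12:H1  best=H1
  + 25.61.0.0/16 (H0) depth=16
  ? 212.225.61.1  path d0:H1→d1:-→d2:-  best=H1
  + 243.142.162.64/26 (H3) depth=26
  + 128.0.0.0/1 (H3) depth=1
  + 243.0.0.0/8 (H2) depth=8
  ? 25.61.0.28  path d0:H1→d1:-→d2:-→d3:-→d4:-→d5:-→d6:-→d7:-→d8:-→d9:-→d10:-→d11:-→d12:-→d13:-→d14:-→d15:-→d16:H0  best=H0

== LOOKUPS ==
["H3","H1","H0","H0","H2","H0","H2","H1","H1","H0"]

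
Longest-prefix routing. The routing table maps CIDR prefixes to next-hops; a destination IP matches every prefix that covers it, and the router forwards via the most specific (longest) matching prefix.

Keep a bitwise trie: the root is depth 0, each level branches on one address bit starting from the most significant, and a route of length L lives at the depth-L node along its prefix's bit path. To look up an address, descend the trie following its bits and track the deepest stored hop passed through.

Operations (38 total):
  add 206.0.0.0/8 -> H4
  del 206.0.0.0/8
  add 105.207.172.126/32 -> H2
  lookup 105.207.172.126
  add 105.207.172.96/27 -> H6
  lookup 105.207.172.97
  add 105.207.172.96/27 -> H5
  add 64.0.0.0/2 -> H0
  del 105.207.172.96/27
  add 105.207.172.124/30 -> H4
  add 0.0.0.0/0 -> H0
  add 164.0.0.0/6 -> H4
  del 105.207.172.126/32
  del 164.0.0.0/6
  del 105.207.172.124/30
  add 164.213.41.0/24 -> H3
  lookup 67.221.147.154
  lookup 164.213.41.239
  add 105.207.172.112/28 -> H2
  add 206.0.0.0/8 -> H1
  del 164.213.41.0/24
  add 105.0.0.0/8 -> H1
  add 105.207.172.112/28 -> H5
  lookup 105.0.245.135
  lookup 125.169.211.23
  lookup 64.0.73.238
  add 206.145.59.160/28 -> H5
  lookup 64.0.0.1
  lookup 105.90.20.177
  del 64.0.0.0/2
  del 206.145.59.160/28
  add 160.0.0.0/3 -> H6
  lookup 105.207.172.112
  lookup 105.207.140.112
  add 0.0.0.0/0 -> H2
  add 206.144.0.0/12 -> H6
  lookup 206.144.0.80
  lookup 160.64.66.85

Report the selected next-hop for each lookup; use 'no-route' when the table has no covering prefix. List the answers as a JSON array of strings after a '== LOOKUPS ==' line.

Trace:
  add 206.0.0.0/8 -> H4 at depth 8
  del 206.0.0.0/8 (clear depth 8)
  add 105.207.172.126/32 -> H2 at depth 32
  lookup 105.207.172.126: bits 01101001110011111010110001111110 walk d0:-→d1:-→d2:-→d3:-→d4:-→d5:-→d6:-→d7:-→d8:-→d9:-→d10:-→d11:-→d12:-→d13:-→d14:-→d15:-→d16:-→d17:-→d18:-→d19:-→d20:-→d21:-→d22:-→d23:-→d24:-→d25:-→d26:-→d27:-→d28:-→d29:-→d30:-→d31:-→d32:H2 -> H2
  add 105.207.172.96/27 -> H6 at depth 27
  lookup 105.207.172.97: bits 011010011100111110101100011 walk d0:-→d1:-→d2:-→d3:-→d4:-→d5:-→d6:-→d7:-→d8:-→d9:-→d10:-→d11:-→d12:-→d13:-→d14:-→d15:-→d16:-→d17:-→d18:-→d19:-→d20:-→d21:-→d22:-→d23:-→d24:-→d25:-→d26:-→d27:H6 -> H6
  add 105.207.172.96/27 -> H5 at depth 27
  add 64.0.0.0/2 -> H0 at depth 2
  del 105.207.172.96/27 (clear depth 27)
  add 105.207.172.124/30 -> H4 at depth 30
  add 0.0.0.0/0 -> H0 at depth 0
  add 164.0.0.0/6 -> H4 at depth 6
  del 105.207.172.126/32 (clear depth 32)
  del 164.0.0.0/6 (clear depth 6)
  del 105.207.172.124/30 (clear depth 30)
  add 164.213.41.0/24 -> H3 at depth 24
  lookup 67.221.147.154: bits 01 walk d0:H0→d1:-→d2:H0 -> H0
  lookup 164.213.41.239: bits 101001001101010100101001 walk d0:H0→d1:-→d2:-→d3:-→d4:-→d5:-→d6:-→d7:-→d8:-→d9:-→d10:-→d11:-→d12:-→d13:-→d14:-→d15:-→d16:-→d17:-→d18:-→d19:-→d20:-→d21:-→d22:-→d23:-→d24:H3 -> H3
  add 105.207.172.112/28 -> H2 at depth 28
  add 206.0.0.0/8 -> H1 at depth 8
  del 164.213.41.0/24 (clear depth 24)
  add 105.0.0.0/8 -> H1 at depth 8
  add 105.207.172.112/28 -> H5 at depth 28
  lookup 105.0.245.135: bits 01101001 walk d0:H0→d1:-→d2:H0→d3:-→d4:-→d5:-→d6:-→d7:-→d8:H1 -> H1
  lookup 125.169.211.23: bits 011 walk d0:H0→d1:-→d2:H0→d3:- -> H0
  lookup 64.0.73.238: bits 01 walk d0:H0→d1:-→d2:H0 -> H0
  add 206.145.59.160/28 -> H5 at depth 28
  lookup 64.0.0.1: bits 01 walk d0:H0→d1:-→d2:H0 -> H0
  lookup 105.90.20.177: bits 01101001 walk d0:H0→d1:-→d2:H0→d3:-→d4:-→d5:-→d6:-→d7:-→d8:H1 -> H1
  del 64.0.0.0/2 (clear depth 2)
  del 206.145.59.160/28 (clear depth 28)
  add 160.0.0.0/3 -> H6 at depth 3
  lookup 105.207.172.112: bits 0110100111001111101011000111 walk d0:H0→d1:-→d2:-→d3:-→d4:-→d5:-→d6:-→d7:-→d8:H1→d9:-→d10:-→d11:-→d12:-→d13:-→d14:-→d15:-→d16:-→d17:-→d18:-→d19:-→d20:-→d21:-→d22:-→d23:-→d24:-→d25:-→d26:-→d27:-→d28:H5 -> H5
  lookup 105.207.140.112: bits 011010011100111110 walk d0:H0→d1:-→d2:-→d3:-→d4:-→d5:-→d6:-→d7:-→d8:H1→d9:-→d10:-→d11:-→d12:-→d13:-→d14:-→d15:-→d16:-→d17:-→d18:- -> H1
  add 0.0.0.0/0 -> H2 at depth 0
  add 206.144.0.0/12 -> H6 at depth 12
  lookup 206.144.0.80: bits 110011101001000 walk d0:H2→d1:-→d2:-→d3:-→d4:-→d5:-→d6:-→d7:-→d8:H1→d9:-→d10:-→d11:-→d12:H6→d13:-→d14:-→d15:- -> H6
  lookup 160.64.66.85: bits 10100 walk d0:H2→d1:-→d2:-→d3:H6→d4:-→d5:- -> H6

== LOOKUPS ==
["H2","H6","H0","H3","H1","H0","H0","H0","H1","H5","H1","H6","H6"]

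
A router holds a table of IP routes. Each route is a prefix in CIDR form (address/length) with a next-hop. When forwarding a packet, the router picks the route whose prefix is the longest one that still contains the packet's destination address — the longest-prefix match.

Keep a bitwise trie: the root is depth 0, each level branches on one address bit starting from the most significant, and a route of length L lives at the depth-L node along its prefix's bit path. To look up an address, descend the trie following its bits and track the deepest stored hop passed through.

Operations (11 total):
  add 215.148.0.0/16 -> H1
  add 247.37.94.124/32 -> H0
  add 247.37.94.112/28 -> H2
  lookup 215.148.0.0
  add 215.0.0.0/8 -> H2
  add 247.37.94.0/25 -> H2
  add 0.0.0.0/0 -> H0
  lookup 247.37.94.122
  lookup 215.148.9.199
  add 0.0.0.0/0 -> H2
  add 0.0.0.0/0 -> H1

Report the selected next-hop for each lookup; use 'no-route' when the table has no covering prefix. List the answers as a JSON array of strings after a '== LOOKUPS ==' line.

Apply in order:
  add 215.148.0.0/16 -> H1 at depth 16
  add 247.37.94.124/32 -> H0 at depth 32
  add 247.37.94.112/28 -> H2 at depth 28
  Q 215.148.0.0: descend 1101011110010100 ; hops seen [H1] ; pick H1
  add 215.0.0.0/8 -> H2 at depth 8
  add 247.37.94.0/25 -> H2 at depth 25
  add 0.0.0.0/0 -> H0 at depth 0
  Q 247.37.94.122: descend 11110111001001010101111001111 ; hops seen [H0,H2,H2] ; pick H2
  Q 215.148.9.199: descend 1101011110010100 ; hops seen [H0,H2,H1] ; pick H1
  add 0.0.0.0/0 -> H2 at depth 0
  add 0.0.0.0/0 -> H1 at depth 0

== LOOKUPS ==
["H1","H2","H1"]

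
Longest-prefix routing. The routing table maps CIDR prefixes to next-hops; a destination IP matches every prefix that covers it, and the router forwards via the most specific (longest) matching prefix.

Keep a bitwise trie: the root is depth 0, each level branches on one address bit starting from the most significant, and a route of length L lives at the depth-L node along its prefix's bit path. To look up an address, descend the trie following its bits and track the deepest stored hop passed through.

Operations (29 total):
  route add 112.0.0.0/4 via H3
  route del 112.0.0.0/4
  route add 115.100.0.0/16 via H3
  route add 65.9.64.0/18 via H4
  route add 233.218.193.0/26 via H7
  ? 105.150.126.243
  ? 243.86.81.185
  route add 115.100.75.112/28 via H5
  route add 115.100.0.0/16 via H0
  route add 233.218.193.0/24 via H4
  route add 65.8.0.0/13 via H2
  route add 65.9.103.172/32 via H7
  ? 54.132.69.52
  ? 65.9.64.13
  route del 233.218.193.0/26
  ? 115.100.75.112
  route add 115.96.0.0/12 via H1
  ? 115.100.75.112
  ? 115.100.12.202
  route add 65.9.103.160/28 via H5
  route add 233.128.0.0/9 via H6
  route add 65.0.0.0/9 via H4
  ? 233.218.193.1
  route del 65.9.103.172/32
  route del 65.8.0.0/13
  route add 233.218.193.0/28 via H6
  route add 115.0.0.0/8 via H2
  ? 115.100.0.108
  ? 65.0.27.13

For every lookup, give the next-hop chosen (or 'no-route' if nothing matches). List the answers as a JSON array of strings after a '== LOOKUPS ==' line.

Trace:
  + 112.0.0.0/4 (H3) depth=4
  del 112.0.0.0/4 (clear depth 4)
  + 115.100.0.0/16 (H3) depth=16
  + 65.9.64.0/18 (H4) depth=18
  + 233.218.193.0/26 (H7) depth=26
  Q 105.150.126.243: descend 011 ; hops seen [∅] ; pick no-route
  Q 243.86.81.185: descend 111 ; hops seen [∅] ; pick no-route
  + 115.100.75.112/28 (H5) depth=28
  + 115.100.0.0/16 (H0) depth=16
  + 233.218.193.0/24 (H4) depth=24
  + 65.8.0.0/13 (H2) depth=13
  + 65.9.103.172/32 (H7) depth=32
  Q 54.132.69.52: descend 0 ; hops seen [∅] ; pick no-route
  Q 65.9.64.13: descend 010000010000100101 ; hops seen [H2,H4] ; pick H4
  del 233.218.193.0/26 (clear depth 26)
  Q 115.100.75.112: descend 0111001101100100010010110111 ; hops seen [H0,H5] ; pick H5
  + 115.96.0.0/12 (H1) depth=12
  Q 115.100.75.112: descend 0111001101100100010010110111 ; hops seen [H1,H0,H5] ; pick H5
  Q 115.100.12.202: descend 01110011011001000 ; hops seen [H1,H0] ; pick H0
  + 65.9.103.160/28 (H5) depth=28
  + 233.128.0.0/9 (H6) depth=9
  + 65.0.0.0/9 (H4) depth=9
  Q 233.218.193.1: descend 11101001110110101100000100 ; hops seen [H6,H4] ; pick H4
  del 65.9.103.172/32 (clear depth 32)
  del 65.8.0.0/13 (clear depth 13)
  + 233.218.193.0/28 (H6) depth=28
  + 115.0.0.0/8 (H2) depth=8
  Q 115.100.0.108: descend 01110011011001000 ; hops seen [H2,H1,H0] ; pick H0
  Q 65.0.27.13: descend 010000010000 ; hops seen [H4] ; pick H4

== LOOKUPS ==
["no-route","no-route","no-route","H4","H5","H5","H0","H4","H0","H4"]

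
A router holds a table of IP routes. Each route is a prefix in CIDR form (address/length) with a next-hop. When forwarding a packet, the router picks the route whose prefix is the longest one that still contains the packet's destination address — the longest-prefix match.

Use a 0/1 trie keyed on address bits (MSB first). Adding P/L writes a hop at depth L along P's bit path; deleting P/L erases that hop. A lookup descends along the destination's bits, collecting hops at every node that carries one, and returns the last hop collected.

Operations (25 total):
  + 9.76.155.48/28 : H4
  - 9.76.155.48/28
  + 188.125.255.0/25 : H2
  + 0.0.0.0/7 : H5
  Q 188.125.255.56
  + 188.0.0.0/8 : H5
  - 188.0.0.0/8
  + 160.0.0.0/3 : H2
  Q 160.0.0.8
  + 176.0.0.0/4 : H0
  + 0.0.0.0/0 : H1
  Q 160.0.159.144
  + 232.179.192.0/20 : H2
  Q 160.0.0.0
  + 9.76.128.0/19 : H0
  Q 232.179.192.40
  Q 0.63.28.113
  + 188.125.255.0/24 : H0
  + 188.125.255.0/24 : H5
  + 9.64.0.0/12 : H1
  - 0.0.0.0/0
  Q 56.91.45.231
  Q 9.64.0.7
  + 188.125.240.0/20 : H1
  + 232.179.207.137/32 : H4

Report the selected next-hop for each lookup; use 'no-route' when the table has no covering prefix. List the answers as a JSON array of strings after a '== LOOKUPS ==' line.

Trace:
  add 9.76.155.48/28 -> H4 at depth 28
  del 9.76.155.48/28 (clear depth 28)
  add 188.125.255.0/25 -> H2 at depth 25
  add 0.0.0.0/7 -> H5 at depth 7
  lookup 188.125.255.56: bits 1011110001111101111111110 walk d0:-→d1:-→d2:-→d3:-→d4:-→d5:-→d6:-→d7:-→d8:-→d9:-→d10:-→d11:-→d12:-→d13:-→d14:-→d15:-→d16:-→d17:-→d18:-→d19:-→d20:-→d21:-→d22:-→d23:-→d24:-→d25:H2 -> H2
  add 188.0.0.0/8 -> H5 at depth 8
  del 188.0.0.0/8 (clear depth 8)
  add 160.0.0.0/3 -> H2 at depth 3
  lookup 160.0.0.8: bits 101 walk d0:-→d1:-→d2:-→d3:H2 -> H2
  add 176.0.0.0/4 -> H0 at depth 4
  add 0.0.0.0/0 -> H1 at depth 0
  lookup 160.0.159.144: bits 101 walk d0:H1→d1:-→d2:-→d3:H2 -> H2
  add 232.179.192.0/20 -> H2 at depth 20
  lookup 160.0.0.0: bits 101 walk d0:H1→d1:-→d2:-→d3:H2 -> H2
  add 9.76.128.0/19 -> H0 at depth 19
  lookup 232.179.192.40: bits 11101000101100111100 walk d0:H1→d1:-→d2:-→d3:-→d4:-→d5:-→d6:-→d7:-→d8:-→d9:-→d10:-→d11:-→d12:-→d13:-→d14:-→d15:-→d16:-→d17:-→d18:-→d19:-→d20:H2 -> H2
  lookup 0.63.28.113: bits 0000000 walk d0:H1→d1:-→d2:-→d3:-→d4:-→d5:-→d6:-→d7:H5 -> H5
  add 188.125.255.0/24 -> H0 at depth 24
  add 188.125.255.0/24 -> H5 at depth 24
  add 9.64.0.0/12 -> H1 at depth 12
  del 0.0.0.0/0 (clear depth 0)
  lookup 56.91.45.231: bits 00 walk d0:-→d1:-→d2:- -> no-route
  lookup 9.64.0.7: bits 000010010100 walk d0:-→d1:-→d2:-→d3:-→d4:-→d5:-→d6:-→d7:-→d8:-→d9:-→d10:-→d11:-→d12:H1 -> H1
  add 188.125.240.0/20 -> H1 at depth 20
  add 232.179.207.137/32 -> H4 at depth 32

== LOOKUPS ==
["H2","H2","H2","H2","H2","H5","no-route","H1"]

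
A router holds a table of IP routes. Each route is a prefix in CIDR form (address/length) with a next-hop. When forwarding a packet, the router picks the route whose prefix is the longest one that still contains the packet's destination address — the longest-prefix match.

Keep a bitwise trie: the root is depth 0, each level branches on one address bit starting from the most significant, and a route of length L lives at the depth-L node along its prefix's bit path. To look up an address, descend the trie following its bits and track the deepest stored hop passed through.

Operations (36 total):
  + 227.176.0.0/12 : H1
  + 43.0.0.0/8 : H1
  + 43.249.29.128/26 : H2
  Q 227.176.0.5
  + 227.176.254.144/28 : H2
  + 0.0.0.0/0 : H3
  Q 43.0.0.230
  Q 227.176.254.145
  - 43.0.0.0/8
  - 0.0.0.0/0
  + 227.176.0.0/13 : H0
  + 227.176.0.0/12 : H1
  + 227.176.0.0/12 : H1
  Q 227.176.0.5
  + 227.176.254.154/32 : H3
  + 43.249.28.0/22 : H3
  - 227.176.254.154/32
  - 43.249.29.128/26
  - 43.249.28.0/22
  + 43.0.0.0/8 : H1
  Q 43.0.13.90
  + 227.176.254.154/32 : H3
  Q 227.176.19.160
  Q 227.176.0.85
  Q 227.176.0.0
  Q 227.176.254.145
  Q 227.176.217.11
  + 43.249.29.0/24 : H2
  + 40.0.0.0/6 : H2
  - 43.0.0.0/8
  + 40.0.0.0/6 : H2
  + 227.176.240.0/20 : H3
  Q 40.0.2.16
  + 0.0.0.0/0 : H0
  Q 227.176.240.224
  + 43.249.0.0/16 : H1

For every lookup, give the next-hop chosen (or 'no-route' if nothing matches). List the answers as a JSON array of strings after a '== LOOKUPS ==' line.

Process each operation:
  add 227.176.0.0/12 -> H1 at depth 12
  add 43.0.0.0/8 -> H1 at depth 8
  add 43.249.29.128/26 -> H2 at depth 26
  Q 227.176.0.5: descend 111000111011 ; hops seen [H1] ; pick H1
  add 227.176.254.144/28 -> H2 at depth 28
  add 0.0.0.0/0 -> H3 at depth 0
  Q 43.0.0.230: descend 00101011 ; hops seen [H3,H1] ; pick H1
  Q 227.176.254.145: descend 1110001110110000111111101001 ; hops seen [H3,H1,H2] ; pick H2
  - 43.0.0.0/8 clear@8
  - 0.0.0.0/0 clear@0
  add 227.176.0.0/13 -> H0 at depth 13
  add 227.176.0.0/12 -> H1 at depth 12
  add 227.176.0.0/12 -> H1 at depth 12
  Q 227.176.0.5: descend 1110001110110000 ; hops seen [H1,H0] ; pick H0
  add 227.176.254.154/32 -> H3 at depth 32
  add 43.249.28.0/22 -> H3 at depth 22
  - 227.176.254.154/32 clear@32
  - 43.249.29.128/26 clear@26
  - 43.249.28.0/22 clear@22
  add 43.0.0.0/8 -> H1 at depth 8
  Q 43.0.13.90: descend 00101011 ; hops seen [H1] ; pick H1
  add 227.176.254.154/32 -> H3 at depth 32
  Q 227.176.19.160: descend 1110001110110000 ; hops seen [H1,H0] ; pick H0
  Q 227.176.0.85: descend 1110001110110000 ; hops seen [H1,H0] ; pick H0
  Q 227.176.0.0: descend 1110001110110000 ; hops seen [H1,H0] ; pick H0
  Q 227.176.254.145: descend 1110001110110000111111101001 ; hops seen [H1,H0,H2] ; pick H2
  Q 227.176.217.11: descend 111000111011000011 ; hops seen [H1,H0] ; pick H0
  add 43.249.29.0/24 -> H2 at depth 24
  add 40.0.0.0/6 -> H2 at depth 6
  - 43.0.0.0/8 clear@8
  add 40.0.0.0/6 -> H2 at depth 6
  add 227.176.240.0/20 -> H3 at depth 20
  Q 40.0.2.16: descend 001010 ; hops seen [H2] ; pick H2
  add 0.0.0.0/0 -> H0 at depth 0
  Q 227.176.240.224: descend 11100011101100001111 ; hops seen [H0,H1,H0,H3] ; pick H3
  add 43.249.0.0/16 -> H1 at depth 16

== LOOKUPS ==
["H1","H1","H2","H0","H1","H0","H0","H0","H2","H0","H2","H3"]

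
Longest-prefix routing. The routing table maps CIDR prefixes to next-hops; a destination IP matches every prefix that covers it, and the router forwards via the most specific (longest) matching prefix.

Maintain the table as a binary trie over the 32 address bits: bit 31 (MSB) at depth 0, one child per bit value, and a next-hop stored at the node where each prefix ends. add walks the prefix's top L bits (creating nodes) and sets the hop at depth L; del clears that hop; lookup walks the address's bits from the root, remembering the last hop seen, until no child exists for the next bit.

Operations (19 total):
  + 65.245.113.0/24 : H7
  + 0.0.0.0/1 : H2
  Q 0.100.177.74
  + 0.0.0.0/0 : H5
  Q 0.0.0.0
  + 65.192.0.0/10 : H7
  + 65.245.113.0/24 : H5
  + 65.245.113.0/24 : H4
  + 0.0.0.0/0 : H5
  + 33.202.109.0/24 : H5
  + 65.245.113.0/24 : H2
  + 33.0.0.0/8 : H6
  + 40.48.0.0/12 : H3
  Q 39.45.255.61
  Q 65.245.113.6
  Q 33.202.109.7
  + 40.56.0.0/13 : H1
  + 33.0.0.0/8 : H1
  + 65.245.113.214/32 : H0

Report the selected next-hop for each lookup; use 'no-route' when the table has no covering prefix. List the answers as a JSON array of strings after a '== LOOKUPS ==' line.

Trace:
  + 65.245.113.0/24 (H7) depth=24
  + 0.0.0.0/1 (H2) depth=1
  ? 0.100.177.74  path d0:-→d1:H2  best=H2
  + 0.0.0.0/0 (H5) depth=0
  ? 0.0.0.0  path d0:H5→d1:H2  best=H2
  + 65.192.0.0/10 (H7) depth=10
  + 65.245.113.0/24 (H5) depth=24
  + 65.245.113.0/24 (H4) depth=24
  + 0.0.0.0/0 (H5) depth=0
  + 33.202.109.0/24 (H5) depth=24
  + 65.245.113.0/24 (H2) depth=24
  + 33.0.0.0/8 (H6) depth=8
  + 40.48.0.0/12 (H3) depth=12
  ? 39.45.255.61  path d0:H5→d1:H2→d2:-→d3:-→d4:-→d5:-  best=H2
  ? 65.245.113.6  path d0:H5→d1:H2→d2:-→d3:-→d4:-→d5:-→d6:-→d7:-→d8:-→d9:-→d10:H7→d11:-→d12:-→d13:-→d14:-→d15:-→d16:-→d17:-→d18:-→d19:-→d20:-→d21:-→d22:-→d23:-→d24:H2  best=H2
  ? 33.202.109.7  path d0:H5→d1:H2→d2:-→d3:-→d4:-→d5:-→d6:-→d7:-→d8:H6→d9:-→d10:-→d11:-→d12:-→d13:-→d14:-→d15:-→d16:-→d17:-→d18:-→d19:-→d20:-→d21:-→d22:-→d23:-→d24:H5  best=H5
  + 40.56.0.0/13 (H1) depth=13
  + 33.0.0.0/8 (H1) depth=8
  + 65.245.113.214/32 (H0) depth=32

== LOOKUPS ==
["H2","H2","H2","H2","H5"]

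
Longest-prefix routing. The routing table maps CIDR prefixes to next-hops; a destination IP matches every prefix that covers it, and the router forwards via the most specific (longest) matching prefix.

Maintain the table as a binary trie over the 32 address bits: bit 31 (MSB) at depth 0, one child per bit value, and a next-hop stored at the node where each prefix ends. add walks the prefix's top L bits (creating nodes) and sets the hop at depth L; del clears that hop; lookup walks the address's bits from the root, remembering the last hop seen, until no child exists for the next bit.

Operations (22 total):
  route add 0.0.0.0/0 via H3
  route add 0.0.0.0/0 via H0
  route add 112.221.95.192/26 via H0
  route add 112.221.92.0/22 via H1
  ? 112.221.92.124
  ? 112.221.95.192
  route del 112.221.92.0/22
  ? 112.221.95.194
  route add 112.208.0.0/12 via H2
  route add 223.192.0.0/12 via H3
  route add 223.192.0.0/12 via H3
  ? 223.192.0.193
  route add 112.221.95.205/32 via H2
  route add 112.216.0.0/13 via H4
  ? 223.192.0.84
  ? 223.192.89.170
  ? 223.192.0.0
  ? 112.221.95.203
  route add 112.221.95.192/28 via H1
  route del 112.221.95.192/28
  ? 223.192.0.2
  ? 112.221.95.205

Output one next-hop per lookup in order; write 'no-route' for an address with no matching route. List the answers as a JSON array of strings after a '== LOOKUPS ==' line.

Process each operation:
  add 0.0.0.0/0 -> H3 at depth 0
  add 0.0.0.0/0 -> H0 at depth 0
  add 112.221.95.192/26 -> H0 at depth 26
  add 112.221.92.0/22 -> H1 at depth 22
  lookup 112.221.92.124: bits 0111000011011101010111 walk d0:H0→d1:-→d2:-→d3:-→d4:-→d5:-→d6:-→d7:-→d8:-→d9:-→d10:-→d11:-→d12:-→d13:-→d14:-→d15:-→d16:-→d17:-→d18:-→d19:-→d20:-→d21:-→d22:H1 -> H1
  lookup 112.221.95.192: bits 01110000110111010101111111 walk d0:H0→d1:-→d2:-→d3:-→d4:-→d5:-→d6:-→d7:-→d8:-→d9:-→d10:-→d11:-→d12:-→d13:-→d14:-→d15:-→d16:-→d17:-→d18:-→d19:-→d20:-→d21:-→d22:H1→d23:-→d24:-→d25:-→d26:H0 -> H0
  - 112.221.92.0/22 clear@22
  lookup 112.221.95.194: bits 01110000110111010101111111 walk d0:H0→d1:-→d2:-→d3:-→d4:-→d5:-→d6:-→d7:-→d8:-→d9:-→d10:-→d11:-→d12:-→d13:-→d14:-→d15:-→d16:-→d17:-→d18:-→d19:-→d20:-→d21:-→d22:-→d23:-→d24:-→d25:-→d26:H0 -> H0
  add 112.208.0.0/12 -> H2 at depth 12
  add 223.192.0.0/12 -> H3 at depth 12
  add 223.192.0.0/12 -> H3 at depth 12
  lookup 223.192.0.193: bits 110111111100 walk d0:H0→d1:-→d2:-→d3:-→d4:-→d5:-→d6:-→d7:-→d8:-→d9:-→d10:-→d11:-→d12:H3 -> H3
  add 112.221.95.205/32 -> H2 at depth 32
  add 112.216.0.0/13 -> H4 at depth 13
  lookup 223.192.0.84: bits 110111111100 walk d0:H0→d1:-→d2:-→d3:-→d4:-→d5:-→d6:-→d7:-→d8:-→d9:-→d10:-→d11:-→d12:H3 -> H3
  lookup 223.192.89.170: bits 110111111100 walk d0:H0→d1:-→d2:-→d3:-→d4:-→d5:-→d6:-→d7:-→d8:-→d9:-→d10:-→d11:-→d12:H3 -> H3
  lookup 223.192.0.0: bits 110111111100 walk d0:H0→d1:-→d2:-→d3:-→d4:-→d5:-→d6:-→d7:-→d8:-→d9:-→d10:-→d11:-→d12:H3 -> H3
  lookup 112.221.95.203: bits 01110000110111010101111111001 walk d0:H0→d1:-→d2:-→d3:-→d4:-→d5:-→d6:-→d7:-→d8:-→d9:-→d10:-→d11:-→d12:H2→d13:H4→d14:-→d15:-→d16:-→d17:-→d18:-→d19:-→d20:-→d21:-→d22:-→d23:-→d24:-→d25:-→d26:H0→d27:-→d28:-→d29:- -> H0
  add 112.221.95.192/28 -> H1 at depth 28
  - 112.221.95.192/28 clear@28
  lookup 223.192.0.2: bits 110111111100 walk d0:H0→d1:-→d2:-→d3:-→d4:-→d5:-→d6:-→d7:-→d8:-→d9:-→d10:-→d11:-→d12:H3 -> H3
  lookup 112.221.95.205: bits 01110000110111010101111111001101 walk d0:H0→d1:-→d2:-→d3:-→d4:-→d5:-→d6:-→d7:-→d8:-→d9:-→d10:-→d11:-→d12:H2→d13:H4→d14:-→d15:-→d16:-→d17:-→d18:-→d19:-→d20:-→d21:-→d22:-→d23:-→d24:-→d25:-→d26:H0→d27:-→d28:-→d29:-→d30:-→d31:-→d32:H2 -> H2

== LOOKUPS ==
["H1","H0","H0","H3","H3","H3","H3","H0","H3","H2"]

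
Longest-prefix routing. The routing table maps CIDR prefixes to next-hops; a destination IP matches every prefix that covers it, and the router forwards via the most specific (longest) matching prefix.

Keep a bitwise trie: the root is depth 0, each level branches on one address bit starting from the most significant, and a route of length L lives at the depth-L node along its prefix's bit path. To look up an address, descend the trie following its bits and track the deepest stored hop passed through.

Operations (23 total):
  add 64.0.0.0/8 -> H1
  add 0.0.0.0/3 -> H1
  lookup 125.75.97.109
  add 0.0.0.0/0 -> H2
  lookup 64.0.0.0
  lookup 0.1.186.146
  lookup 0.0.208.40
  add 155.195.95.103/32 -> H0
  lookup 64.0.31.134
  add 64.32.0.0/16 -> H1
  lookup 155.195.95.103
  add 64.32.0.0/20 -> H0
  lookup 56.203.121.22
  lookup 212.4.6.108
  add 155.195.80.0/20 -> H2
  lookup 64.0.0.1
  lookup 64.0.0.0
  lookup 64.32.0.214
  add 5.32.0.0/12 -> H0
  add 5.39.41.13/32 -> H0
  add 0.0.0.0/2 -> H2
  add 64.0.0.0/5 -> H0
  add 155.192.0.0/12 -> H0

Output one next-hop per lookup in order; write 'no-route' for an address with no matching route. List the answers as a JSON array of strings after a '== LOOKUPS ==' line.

Apply in order:
  + 64.0.0.0/8 (H1) depth=8
  + 0.0.0.0/3 (H1) depth=3
  ? 125.75.97.109  path d0:-→d1:-→d2:-  best=no-route
  + 0.0.0.0/0 (H2) depth=0
  ? 64.0.0.0  path d0:H2→d1:-→d2:-→d3:-→d4:-→d5:-→d6:-→d7:-→d8:H1  best=H1
  ? 0.1.186.146  path d0:H2→d1:-→d2:-→d3:H1  best=H1
  ? 0.0.208.40  path d0:H2→d1:-→d2:-→d3:H1  best=H1
  + 155.195.95.103/32 (H0) depth=32
  ? 64.0.31.134  path d0:H2→d1:-→d2:-→d3:-→d4:-→d5:-→d6:-→d7:-→d8:H1  best=H1
  + 64.32.0.0/16 (H1) depth=16
  ? 155.195.95.103  path d0:H2→d1:-→d2:-→d3:-→d4:-→d5:-→d6:-→d7:-→d8:-→d9:-→d10:-→d11:-→d12:-→d13:-→d14:-→d15:-→d16:-→d17:-→d18:-→d19:-→d20:-→d21:-→d22:-→d23:-→d24:-→d25:-→d26:-→d27:-→d28:-→d29:-→d30:-→d31:-→d32:H0  best=H0
  + 64.32.0.0/20 (H0) depth=20
  ? 56.203.121.22  path d0:H2→d1:-→d2:-  best=H2
  ? 212.4.6.108  path d0:H2→d1:-  best=H2
  + 155.195.80.0/20 (H2) depth=20
  ? 64.0.0.1  path d0:H2→d1:-→d2:-→d3:-→d4:-→d5:-→d6:-→d7:-→d8:H1→d9:-→d10:-  best=H1
  ? 64.0.0.0  path d0:H2→d1:-→d2:-→d3:-→d4:-→d5:-→d6:-→d7:-→d8:H1→d9:-→d10:-  best=H1
  ? 64.32.0.214  path d0:H2→d1:-→d2:-→d3:-→d4:-→d5:-→d6:-→d7:-→d8:H1→d9:-→d10:-→d11:-→d12:-→d13:-→d14:-→d15:-→d16:H1→d17:-→d18:-→d19:-→d20:H0  best=H0
  + 5.32.0.0/12 (H0) depth=12
  + 5.39.41.13/32 (H0) depth=32
  + 0.0.0.0/2 (H2) depth=2
  + 64.0.0.0/5 (H0) depth=5
  + 155.192.0.0/12 (H0) depth=12

== LOOKUPS ==
["no-route","H1","H1","H1","H1","H0","H2","H2","H1","H1","H0"]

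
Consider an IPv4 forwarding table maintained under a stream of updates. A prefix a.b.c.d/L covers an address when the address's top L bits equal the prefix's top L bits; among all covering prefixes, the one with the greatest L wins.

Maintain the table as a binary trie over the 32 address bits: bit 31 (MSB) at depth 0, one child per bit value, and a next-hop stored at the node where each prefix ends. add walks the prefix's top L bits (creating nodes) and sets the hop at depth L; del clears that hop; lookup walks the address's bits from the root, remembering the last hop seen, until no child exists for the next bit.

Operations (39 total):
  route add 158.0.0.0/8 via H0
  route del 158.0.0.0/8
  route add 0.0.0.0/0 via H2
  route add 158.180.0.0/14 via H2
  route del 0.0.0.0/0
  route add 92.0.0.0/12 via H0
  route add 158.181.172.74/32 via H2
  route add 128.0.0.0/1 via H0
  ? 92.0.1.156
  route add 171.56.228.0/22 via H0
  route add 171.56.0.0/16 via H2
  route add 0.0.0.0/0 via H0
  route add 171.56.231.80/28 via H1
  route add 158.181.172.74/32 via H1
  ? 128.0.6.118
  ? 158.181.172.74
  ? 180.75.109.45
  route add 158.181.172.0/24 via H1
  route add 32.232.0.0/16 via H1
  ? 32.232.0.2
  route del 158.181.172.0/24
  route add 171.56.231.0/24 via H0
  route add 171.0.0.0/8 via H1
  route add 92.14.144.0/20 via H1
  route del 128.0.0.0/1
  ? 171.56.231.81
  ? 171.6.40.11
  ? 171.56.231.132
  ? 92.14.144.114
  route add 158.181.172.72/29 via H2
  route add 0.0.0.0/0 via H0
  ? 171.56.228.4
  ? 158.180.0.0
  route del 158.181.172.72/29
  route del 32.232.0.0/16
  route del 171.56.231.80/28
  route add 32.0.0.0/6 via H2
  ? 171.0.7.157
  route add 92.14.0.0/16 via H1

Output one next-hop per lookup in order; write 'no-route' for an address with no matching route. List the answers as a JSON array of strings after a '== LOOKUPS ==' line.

Trace:
  + 158.0.0.0/8 (H0) depth=8
  del 158.0.0.0/8 (clear depth 8)
  + 0.0.0.0/0 (H2) depth=0
  + 158.180.0.0/14 (H2) depth=14
  del 0.0.0.0/0 (clear depth 0)
  + 92.0.0.0/12 (H0) depth=12
  + 158.181.172.74/32 (H2) depth=32
  + 128.0.0.0/1 (H0) depth=1
  Q 92.0.1.156: descend 010111000000 ; hops seen [H0] ; pick H0
  + 171.56.228.0/22 (H0) depth=22
  + 171.56.0.0/16 (H2) depth=16
  + 0.0.0.0/0 (H0) depth=0
  + 171.56.231.80/28 (H1) depth=28
  + 158.181.172.74/32 (H1) depth=32
  Q 128.0.6.118: descend 100 ; hops seen [H0,H0] ; pick H0
  Q 158.181.172.74: descend 10011110101101011010110001001010 ; hops seen [H0,H0,H2,H1] ; pick H1
  Q 180.75.109.45: descend 101 ; hops seen [H0,H0] ; pick H0
  + 158.181.172.0/24 (H1) depth=24
  + 32.232.0.0/16 (H1) depth=16
  Q 32.232.0.2: descend 0010000011101000 ; hops seen [H0,H1] ; pick H1
  del 158.181.172.0/24 (clear depth 24)
  + 171.56.231.0/24 (H0) depth=24
  + 171.0.0.0/8 (H1) depth=8
  + 92.14.144.0/20 (H1) depth=20
  del 128.0.0.0/1 (clear depth 1)
  Q 171.56.231.81: descend 1010101100111000111001110101 ; hops seen [H0,H1,H2,H0,H0,H1] ; pick H1
  Q 171.6.40.11: descend 1010101100 ; hops seen [H0,H1] ; pick H1
  Q 171.56.231.132: descend 101010110011100011100111 ; hops seen [H0,H1,H2,H0,H0] ; pick H0
  Q 92.14.144.114: descend 01011100000011101001 ; hops seen [H0,H0,H1] ; pick H1
  + 158.181.172.72/29 (H2) depth=29
  + 0.0.0.0/0 (H0) depth=0
  Q 171.56.228.4: descend 1010101100111000111001 ; hops seen [H0,H1,H2,H0] ; pick H0
  Q 158.180.0.0: descend 100111101011010 ; hops seen [H0,H2] ; pick H2
  del 158.181.172.72/29 (clear depth 29)
  del 32.232.0.0/16 (clear depth 16)
  del 171.56.231.80/28 (clear depth 28)
  + 32.0.0.0/6 (H2) depth=6
  Q 171.0.7.157: descend 1010101100 ; hops seen [H0,H1] ; pick H1
  + 92.14.0.0/16 (H1) depth=16

== LOOKUPS ==
["H0","H0","H1","H0","H1","H1","H1","H0","H1","H0","H2","H1"]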